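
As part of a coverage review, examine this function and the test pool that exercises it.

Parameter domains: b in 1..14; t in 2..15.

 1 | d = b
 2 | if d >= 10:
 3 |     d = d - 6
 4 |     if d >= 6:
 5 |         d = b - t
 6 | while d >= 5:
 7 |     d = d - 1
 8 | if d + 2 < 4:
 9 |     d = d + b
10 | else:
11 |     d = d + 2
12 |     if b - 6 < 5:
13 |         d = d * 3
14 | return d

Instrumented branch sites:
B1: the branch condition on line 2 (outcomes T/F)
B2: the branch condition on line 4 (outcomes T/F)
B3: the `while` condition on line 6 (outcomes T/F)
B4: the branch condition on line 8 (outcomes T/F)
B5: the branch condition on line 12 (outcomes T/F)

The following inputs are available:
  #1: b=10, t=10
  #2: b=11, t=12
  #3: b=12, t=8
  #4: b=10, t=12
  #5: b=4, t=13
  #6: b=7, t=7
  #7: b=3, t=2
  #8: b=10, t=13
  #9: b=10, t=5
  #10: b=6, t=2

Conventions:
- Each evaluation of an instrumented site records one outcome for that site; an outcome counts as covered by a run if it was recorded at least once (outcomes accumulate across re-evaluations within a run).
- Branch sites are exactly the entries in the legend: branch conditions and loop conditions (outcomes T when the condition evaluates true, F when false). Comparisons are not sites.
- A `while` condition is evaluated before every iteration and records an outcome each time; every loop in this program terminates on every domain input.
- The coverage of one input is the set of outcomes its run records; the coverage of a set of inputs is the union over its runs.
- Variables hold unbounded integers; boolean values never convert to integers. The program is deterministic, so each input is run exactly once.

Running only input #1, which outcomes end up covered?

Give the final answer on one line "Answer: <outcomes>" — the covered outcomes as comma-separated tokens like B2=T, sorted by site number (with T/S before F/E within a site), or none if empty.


Event log for input #1 (b=10, t=10):
  B1->T, B2->F, B3->F, B4->F, B5->T
as a set, this run covers: B1=T, B2=F, B3=F, B4=F, B5=T
Answer: B1=T, B2=F, B3=F, B4=F, B5=T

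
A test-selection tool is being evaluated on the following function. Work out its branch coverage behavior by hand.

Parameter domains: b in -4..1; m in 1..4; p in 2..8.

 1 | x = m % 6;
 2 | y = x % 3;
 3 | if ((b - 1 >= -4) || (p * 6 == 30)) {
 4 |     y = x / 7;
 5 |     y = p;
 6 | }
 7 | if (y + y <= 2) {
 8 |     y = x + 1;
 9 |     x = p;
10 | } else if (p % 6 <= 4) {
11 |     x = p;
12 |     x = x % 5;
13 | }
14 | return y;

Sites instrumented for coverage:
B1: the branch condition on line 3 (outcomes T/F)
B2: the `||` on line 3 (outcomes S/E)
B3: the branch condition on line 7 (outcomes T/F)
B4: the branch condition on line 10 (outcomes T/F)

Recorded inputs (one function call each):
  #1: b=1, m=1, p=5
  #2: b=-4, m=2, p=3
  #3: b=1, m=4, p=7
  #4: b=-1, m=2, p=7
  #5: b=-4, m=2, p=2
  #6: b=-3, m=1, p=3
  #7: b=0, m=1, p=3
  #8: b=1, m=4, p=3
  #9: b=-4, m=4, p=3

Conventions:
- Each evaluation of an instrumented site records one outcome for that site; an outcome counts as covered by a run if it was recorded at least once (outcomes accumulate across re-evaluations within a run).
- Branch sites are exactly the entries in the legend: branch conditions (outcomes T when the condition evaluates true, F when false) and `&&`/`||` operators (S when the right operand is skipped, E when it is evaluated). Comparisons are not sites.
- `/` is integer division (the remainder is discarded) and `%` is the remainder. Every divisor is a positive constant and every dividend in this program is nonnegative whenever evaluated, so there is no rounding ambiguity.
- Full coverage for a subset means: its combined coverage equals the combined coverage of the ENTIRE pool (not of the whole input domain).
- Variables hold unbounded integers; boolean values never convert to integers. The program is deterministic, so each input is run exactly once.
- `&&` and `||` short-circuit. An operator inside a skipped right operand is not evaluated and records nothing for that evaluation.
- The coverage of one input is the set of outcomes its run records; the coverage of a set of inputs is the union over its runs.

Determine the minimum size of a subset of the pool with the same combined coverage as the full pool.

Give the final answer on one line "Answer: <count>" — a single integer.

input #1 (b=1, m=1, p=5): covers B1=T, B2=S, B3=F, B4=F
input #2 (b=-4, m=2, p=3): covers B1=F, B2=E, B3=F, B4=T
input #3 (b=1, m=4, p=7): covers B1=T, B2=S, B3=F, B4=T
input #4 (b=-1, m=2, p=7): covers B1=T, B2=S, B3=F, B4=T
input #5 (b=-4, m=2, p=2): covers B1=F, B2=E, B3=F, B4=T
input #6 (b=-3, m=1, p=3): covers B1=T, B2=S, B3=F, B4=T
input #7 (b=0, m=1, p=3): covers B1=T, B2=S, B3=F, B4=T
input #8 (b=1, m=4, p=3): covers B1=T, B2=S, B3=F, B4=T
input #9 (b=-4, m=4, p=3): covers B1=F, B2=E, B3=T
the full pool covers 8 outcomes: B1=T, B1=F, B2=S, B2=E, B3=T, B3=F, B4=T, B4=F
every size-1 subset falls short of the 8 outcomes (best: 4/8)
every size-2 subset falls short of the 8 outcomes (best: 7/8)
size 3: inputs {1, 2, 9} cover all 8 outcomes, and no lexicographically smaller subset of this size does

Answer: 3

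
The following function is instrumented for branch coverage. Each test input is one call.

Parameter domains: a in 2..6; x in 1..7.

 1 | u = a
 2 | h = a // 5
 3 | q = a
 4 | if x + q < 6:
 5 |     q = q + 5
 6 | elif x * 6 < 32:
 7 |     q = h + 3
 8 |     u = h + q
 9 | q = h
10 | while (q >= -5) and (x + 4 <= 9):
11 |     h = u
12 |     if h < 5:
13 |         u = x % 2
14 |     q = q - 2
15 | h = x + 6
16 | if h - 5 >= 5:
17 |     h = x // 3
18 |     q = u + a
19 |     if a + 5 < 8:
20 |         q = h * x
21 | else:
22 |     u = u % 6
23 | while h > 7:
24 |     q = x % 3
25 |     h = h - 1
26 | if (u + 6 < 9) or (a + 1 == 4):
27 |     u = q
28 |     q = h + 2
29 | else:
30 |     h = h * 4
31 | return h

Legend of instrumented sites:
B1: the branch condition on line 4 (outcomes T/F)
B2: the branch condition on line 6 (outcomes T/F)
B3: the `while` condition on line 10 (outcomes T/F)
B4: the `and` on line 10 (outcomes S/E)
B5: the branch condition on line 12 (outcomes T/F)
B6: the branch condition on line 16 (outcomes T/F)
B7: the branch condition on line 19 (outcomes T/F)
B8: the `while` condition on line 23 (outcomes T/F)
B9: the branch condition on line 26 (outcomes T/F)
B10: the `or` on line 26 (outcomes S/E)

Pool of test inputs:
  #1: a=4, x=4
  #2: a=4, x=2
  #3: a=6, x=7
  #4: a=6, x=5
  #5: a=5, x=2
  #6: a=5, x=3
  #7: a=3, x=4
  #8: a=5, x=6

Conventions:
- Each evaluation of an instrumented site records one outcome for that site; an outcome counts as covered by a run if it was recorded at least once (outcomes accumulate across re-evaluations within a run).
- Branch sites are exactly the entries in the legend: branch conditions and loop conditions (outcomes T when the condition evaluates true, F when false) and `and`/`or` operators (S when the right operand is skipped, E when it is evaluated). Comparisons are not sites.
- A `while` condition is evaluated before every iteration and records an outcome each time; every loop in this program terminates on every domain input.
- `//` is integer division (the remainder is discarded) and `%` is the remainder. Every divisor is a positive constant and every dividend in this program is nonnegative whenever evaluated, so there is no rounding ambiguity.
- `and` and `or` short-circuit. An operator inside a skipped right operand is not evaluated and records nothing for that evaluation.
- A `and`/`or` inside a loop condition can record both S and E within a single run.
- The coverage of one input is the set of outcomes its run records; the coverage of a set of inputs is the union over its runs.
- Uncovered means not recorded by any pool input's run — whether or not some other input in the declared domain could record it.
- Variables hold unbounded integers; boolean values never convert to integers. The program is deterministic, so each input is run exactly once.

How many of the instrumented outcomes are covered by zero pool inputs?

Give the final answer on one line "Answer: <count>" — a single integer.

input #1, a=4, x=4: outcomes B1=F, B2=T, B3=T, B3=F, B4=S, B4=E, B5=T, B6=T, B7=F, B8=F, B9=T, B10=S
input #2, a=4, x=2: outcomes B1=F, B2=T, B3=T, B3=F, B4=S, B4=E, B5=T, B6=F, B8=T, B8=F, B9=T, B10=S
input #3, a=6, x=7: outcomes B1=F, B2=F, B3=F, B4=E, B6=T, B7=F, B8=F, B9=F, B10=E
input #4, a=6, x=5: outcomes B1=F, B2=T, B3=T, B3=F, B4=S, B4=E, B5=F, B6=T, B7=F, B8=F, B9=F, B10=E
input #5, a=5, x=2: outcomes B1=F, B2=T, B3=T, B3=F, B4=S, B4=E, B5=F, B6=F, B8=T, B8=F, B9=F, B10=E
input #6, a=5, x=3: outcomes B1=F, B2=T, B3=T, B3=F, B4=S, B4=E, B5=F, B6=F, B8=T, B8=F, B9=F, B10=E
input #7, a=3, x=4: outcomes B1=F, B2=T, B3=T, B3=F, B4=S, B4=E, B5=T, B6=T, B7=F, B8=F, B9=T, B10=S
input #8, a=5, x=6: outcomes B1=F, B2=F, B3=F, B4=E, B6=T, B7=F, B8=F, B9=F, B10=E
union over the pool: B1=F, B2=T, B2=F, B3=T, B3=F, B4=S, B4=E, B5=T, B5=F, B6=T, B6=F, B7=F, B8=T, B8=F, B9=T, B9=F, B10=S, B10=E
uncovered (2 of 20): B1=T, B7=T

Answer: 2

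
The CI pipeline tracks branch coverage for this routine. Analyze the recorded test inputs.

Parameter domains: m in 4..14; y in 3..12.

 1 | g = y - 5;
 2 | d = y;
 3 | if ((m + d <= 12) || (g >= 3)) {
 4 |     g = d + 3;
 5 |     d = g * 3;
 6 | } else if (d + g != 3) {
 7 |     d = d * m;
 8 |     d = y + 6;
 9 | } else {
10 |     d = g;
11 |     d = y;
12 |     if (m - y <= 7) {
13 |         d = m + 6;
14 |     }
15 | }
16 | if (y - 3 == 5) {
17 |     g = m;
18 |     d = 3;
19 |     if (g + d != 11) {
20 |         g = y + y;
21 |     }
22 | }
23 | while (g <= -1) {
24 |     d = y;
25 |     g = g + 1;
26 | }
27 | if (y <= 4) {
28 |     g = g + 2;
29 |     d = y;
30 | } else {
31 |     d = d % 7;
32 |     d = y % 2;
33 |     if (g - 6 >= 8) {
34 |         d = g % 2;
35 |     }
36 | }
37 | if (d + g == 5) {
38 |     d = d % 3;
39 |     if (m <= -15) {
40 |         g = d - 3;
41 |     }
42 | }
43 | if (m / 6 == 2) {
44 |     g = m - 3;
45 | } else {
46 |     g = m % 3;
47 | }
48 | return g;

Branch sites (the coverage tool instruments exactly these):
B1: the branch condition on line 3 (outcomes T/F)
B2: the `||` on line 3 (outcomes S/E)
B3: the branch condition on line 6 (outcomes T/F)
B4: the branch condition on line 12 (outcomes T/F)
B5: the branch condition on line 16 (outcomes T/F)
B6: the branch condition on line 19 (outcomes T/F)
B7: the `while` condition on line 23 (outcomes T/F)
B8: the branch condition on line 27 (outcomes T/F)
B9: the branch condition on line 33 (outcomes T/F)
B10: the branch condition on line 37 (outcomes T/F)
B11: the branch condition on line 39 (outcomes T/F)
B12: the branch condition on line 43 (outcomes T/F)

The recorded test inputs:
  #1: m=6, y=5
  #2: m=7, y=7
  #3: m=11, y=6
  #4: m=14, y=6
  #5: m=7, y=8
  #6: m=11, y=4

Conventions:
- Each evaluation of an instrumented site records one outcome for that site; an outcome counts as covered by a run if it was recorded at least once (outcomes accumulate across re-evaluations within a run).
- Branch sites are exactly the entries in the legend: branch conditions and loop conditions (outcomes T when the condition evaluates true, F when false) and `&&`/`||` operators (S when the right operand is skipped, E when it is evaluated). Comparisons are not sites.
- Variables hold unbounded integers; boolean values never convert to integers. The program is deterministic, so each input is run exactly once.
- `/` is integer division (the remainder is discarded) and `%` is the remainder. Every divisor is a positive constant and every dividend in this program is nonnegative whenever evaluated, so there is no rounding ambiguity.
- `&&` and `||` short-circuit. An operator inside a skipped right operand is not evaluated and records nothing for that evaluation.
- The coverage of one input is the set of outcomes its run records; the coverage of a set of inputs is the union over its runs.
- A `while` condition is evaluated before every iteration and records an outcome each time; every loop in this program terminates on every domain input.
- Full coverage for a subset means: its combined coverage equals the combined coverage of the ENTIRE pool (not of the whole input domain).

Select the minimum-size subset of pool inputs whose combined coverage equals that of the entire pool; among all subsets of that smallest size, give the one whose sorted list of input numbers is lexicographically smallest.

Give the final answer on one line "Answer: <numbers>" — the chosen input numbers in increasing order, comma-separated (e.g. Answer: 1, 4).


input #1 (m=6, y=5): events B2->S, B1->T, B5->F, B7->F, B8->F, B9->F, B10->F, B12->F; covers B1=T, B2=S, B5=F, B7=F, B8=F, B9=F, B10=F, B12=F
input #2 (m=7, y=7): events B2->E, B1->F, B3->T, B5->F, B7->F, B8->F, B9->F, B10->F, B12->F; covers B1=F, B2=E, B3=T, B5=F, B7=F, B8=F, B9=F, B10=F, B12=F
input #3 (m=11, y=6): events B2->E, B1->F, B3->T, B5->F, B7->F, B8->F, B9->F, B10->F, B12->F; covers B1=F, B2=E, B3=T, B5=F, B7=F, B8=F, B9=F, B10=F, B12=F
input #4 (m=14, y=6): events B2->E, B1->F, B3->T, B5->F, B7->F, B8->F, B9->F, B10->F, B12->T; covers B1=F, B2=E, B3=T, B5=F, B7=F, B8=F, B9=F, B10=F, B12=T
input #5 (m=7, y=8): events B2->E, B1->T, B5->T, B6->T, B7->F, B8->F, B9->T, B10->F, B12->F; covers B1=T, B2=E, B5=T, B6=T, B7=F, B8=F, B9=T, B10=F, B12=F
input #6 (m=11, y=4): events B2->E, B1->F, B3->F, B4->T, B5->F, B7->T, B7->F, B8->T, B10->F, B12->F; covers B1=F, B2=E, B3=F, B4=T, B5=F, B7=T, B7=F, B8=T, B10=F, B12=F
pool-wide coverage (19 outcomes): B1=T, B1=F, B2=S, B2=E, B3=T, B3=F, B4=T, B5=T, B5=F, B6=T, B7=T, B7=F, B8=T, B8=F, B9=T, B9=F, B10=F, B12=T, B12=F
checked all size-1 subsets: none covers 19 outcomes (max 10/19)
checked all size-2 subsets: none covers 19 outcomes (max 15/19)
checked all size-3 subsets: none covers 19 outcomes (max 18/19)
inputs {1, 4, 5, 6} (size 4) cover everything; no size-4 subset with a lexicographically smaller index list covers all 19
Answer: 1, 4, 5, 6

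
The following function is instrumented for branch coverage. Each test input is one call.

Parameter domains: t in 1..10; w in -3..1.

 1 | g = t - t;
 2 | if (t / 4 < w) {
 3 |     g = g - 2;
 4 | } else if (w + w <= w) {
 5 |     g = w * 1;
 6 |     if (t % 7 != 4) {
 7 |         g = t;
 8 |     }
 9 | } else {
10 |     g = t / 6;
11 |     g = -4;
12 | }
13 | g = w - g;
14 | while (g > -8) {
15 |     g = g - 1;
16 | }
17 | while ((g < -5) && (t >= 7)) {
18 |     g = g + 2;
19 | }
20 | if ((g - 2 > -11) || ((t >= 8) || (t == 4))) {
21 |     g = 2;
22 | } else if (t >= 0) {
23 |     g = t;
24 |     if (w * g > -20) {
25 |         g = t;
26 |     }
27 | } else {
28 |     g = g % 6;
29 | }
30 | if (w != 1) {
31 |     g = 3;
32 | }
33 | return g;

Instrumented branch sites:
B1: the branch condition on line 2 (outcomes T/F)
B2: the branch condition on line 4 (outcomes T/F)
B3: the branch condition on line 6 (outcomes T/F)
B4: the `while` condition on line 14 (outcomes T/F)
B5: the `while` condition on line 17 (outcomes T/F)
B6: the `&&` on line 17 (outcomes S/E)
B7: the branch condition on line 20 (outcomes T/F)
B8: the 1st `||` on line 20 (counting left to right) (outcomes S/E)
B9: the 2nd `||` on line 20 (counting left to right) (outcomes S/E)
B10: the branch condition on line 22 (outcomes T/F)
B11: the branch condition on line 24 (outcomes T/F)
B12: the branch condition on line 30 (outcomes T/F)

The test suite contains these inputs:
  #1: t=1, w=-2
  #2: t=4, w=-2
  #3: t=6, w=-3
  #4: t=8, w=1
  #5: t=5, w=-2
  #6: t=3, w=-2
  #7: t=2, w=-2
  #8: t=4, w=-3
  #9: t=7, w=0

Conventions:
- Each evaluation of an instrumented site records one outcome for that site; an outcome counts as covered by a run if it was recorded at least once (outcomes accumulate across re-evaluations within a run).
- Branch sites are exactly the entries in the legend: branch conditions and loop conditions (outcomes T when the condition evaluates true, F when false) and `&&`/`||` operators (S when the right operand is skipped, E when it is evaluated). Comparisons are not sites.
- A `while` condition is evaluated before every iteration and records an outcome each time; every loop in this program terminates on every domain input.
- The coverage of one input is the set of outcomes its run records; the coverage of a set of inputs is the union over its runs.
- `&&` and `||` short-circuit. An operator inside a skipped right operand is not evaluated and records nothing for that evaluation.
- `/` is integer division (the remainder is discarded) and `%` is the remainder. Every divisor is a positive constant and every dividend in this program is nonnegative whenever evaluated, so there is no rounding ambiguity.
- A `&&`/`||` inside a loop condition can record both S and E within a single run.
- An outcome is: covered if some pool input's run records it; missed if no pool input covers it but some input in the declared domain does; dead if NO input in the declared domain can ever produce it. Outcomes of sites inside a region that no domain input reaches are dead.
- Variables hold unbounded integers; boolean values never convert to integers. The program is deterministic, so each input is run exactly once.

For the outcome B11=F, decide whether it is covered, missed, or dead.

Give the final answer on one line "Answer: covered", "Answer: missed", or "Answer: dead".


no pool input records B11=F
checking all 50 inputs in the declared domain: B11=F is never recorded -> dead
Answer: dead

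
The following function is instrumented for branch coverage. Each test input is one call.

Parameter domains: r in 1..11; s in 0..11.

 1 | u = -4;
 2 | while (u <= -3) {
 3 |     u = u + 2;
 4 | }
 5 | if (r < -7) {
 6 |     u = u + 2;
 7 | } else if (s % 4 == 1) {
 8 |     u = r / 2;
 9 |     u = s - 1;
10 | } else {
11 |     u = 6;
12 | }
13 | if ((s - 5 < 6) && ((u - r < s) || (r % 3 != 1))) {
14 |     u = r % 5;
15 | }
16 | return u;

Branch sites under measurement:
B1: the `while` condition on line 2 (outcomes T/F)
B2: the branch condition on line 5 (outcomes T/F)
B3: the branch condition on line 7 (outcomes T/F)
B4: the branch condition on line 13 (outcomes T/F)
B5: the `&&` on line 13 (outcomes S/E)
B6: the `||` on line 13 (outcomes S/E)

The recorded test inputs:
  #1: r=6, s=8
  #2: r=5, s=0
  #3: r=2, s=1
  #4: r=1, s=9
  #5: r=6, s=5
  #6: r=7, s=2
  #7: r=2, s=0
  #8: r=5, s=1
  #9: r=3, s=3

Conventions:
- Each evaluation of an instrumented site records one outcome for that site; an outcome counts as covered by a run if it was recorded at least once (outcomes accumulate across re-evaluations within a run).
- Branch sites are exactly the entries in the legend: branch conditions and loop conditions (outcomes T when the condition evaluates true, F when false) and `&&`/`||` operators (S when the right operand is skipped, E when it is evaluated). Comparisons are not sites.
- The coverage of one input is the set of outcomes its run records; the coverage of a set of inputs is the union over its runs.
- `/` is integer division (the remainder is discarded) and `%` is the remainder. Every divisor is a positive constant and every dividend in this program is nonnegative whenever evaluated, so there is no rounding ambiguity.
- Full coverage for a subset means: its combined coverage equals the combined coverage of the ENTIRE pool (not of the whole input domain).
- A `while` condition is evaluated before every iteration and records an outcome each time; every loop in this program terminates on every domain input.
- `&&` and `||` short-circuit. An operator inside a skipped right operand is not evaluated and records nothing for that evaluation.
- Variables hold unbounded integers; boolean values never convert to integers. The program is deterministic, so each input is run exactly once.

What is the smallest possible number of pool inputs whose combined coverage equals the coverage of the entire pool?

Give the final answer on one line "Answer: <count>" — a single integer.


run #1 (r=6, s=8) runs B1->T, B1->F, B2->F, B3->F, B5->E, B6->S, B4->T; records B1=T, B1=F, B2=F, B3=F, B4=T, B5=E, B6=S
run #2 (r=5, s=0) runs B1->T, B1->F, B2->F, B3->F, B5->E, B6->E, B4->T; records B1=T, B1=F, B2=F, B3=F, B4=T, B5=E, B6=E
run #3 (r=2, s=1) runs B1->T, B1->F, B2->F, B3->T, B5->E, B6->S, B4->T; records B1=T, B1=F, B2=F, B3=T, B4=T, B5=E, B6=S
run #4 (r=1, s=9) runs B1->T, B1->F, B2->F, B3->T, B5->E, B6->S, B4->T; records B1=T, B1=F, B2=F, B3=T, B4=T, B5=E, B6=S
run #5 (r=6, s=5) runs B1->T, B1->F, B2->F, B3->T, B5->E, B6->S, B4->T; records B1=T, B1=F, B2=F, B3=T, B4=T, B5=E, B6=S
run #6 (r=7, s=2) runs B1->T, B1->F, B2->F, B3->F, B5->E, B6->S, B4->T; records B1=T, B1=F, B2=F, B3=F, B4=T, B5=E, B6=S
run #7 (r=2, s=0) runs B1->T, B1->F, B2->F, B3->F, B5->E, B6->E, B4->T; records B1=T, B1=F, B2=F, B3=F, B4=T, B5=E, B6=E
run #8 (r=5, s=1) runs B1->T, B1->F, B2->F, B3->T, B5->E, B6->S, B4->T; records B1=T, B1=F, B2=F, B3=T, B4=T, B5=E, B6=S
run #9 (r=3, s=3) runs B1->T, B1->F, B2->F, B3->F, B5->E, B6->E, B4->T; records B1=T, B1=F, B2=F, B3=F, B4=T, B5=E, B6=E
union over all inputs: B1=T, B1=F, B2=F, B3=T, B3=F, B4=T, B5=E, B6=S, B6=E (9 outcomes)
every size-1 subset falls short of the 9 outcomes (best: 7/9)
the canonical winner is {2, 3}: size 2, full 9-outcome coverage, earliest index list among size-2 covers
Answer: 2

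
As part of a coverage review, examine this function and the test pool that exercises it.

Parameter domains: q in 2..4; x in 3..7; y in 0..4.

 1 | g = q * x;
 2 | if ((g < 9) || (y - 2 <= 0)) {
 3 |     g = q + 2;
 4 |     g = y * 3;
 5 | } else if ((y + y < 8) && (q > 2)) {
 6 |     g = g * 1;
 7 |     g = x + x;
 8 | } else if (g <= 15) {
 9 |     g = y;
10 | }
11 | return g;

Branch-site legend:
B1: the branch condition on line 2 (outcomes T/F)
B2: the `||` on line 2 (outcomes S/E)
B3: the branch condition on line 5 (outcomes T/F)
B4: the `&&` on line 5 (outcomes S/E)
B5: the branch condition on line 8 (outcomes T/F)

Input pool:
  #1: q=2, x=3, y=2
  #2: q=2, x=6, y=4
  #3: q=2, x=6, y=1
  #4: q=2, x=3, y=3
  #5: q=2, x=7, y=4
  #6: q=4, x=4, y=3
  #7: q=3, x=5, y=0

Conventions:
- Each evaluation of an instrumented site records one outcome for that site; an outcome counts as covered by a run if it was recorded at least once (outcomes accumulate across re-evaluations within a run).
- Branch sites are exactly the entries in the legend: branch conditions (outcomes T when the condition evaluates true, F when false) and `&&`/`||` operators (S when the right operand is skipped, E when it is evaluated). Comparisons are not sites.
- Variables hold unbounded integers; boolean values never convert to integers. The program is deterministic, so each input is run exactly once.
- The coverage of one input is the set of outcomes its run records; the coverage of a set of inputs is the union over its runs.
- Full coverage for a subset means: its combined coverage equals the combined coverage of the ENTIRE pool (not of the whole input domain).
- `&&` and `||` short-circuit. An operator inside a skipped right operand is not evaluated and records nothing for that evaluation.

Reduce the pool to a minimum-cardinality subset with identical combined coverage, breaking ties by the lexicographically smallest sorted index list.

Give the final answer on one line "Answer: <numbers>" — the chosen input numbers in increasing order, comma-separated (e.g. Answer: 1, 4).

test 1 (q=2, x=3, y=2) fires B2->S, B1->T; hits B1=T, B2=S
test 2 (q=2, x=6, y=4) fires B2->E, B1->F, B4->S, B3->F, B5->T; hits B1=F, B2=E, B3=F, B4=S, B5=T
test 3 (q=2, x=6, y=1) fires B2->E, B1->T; hits B1=T, B2=E
test 4 (q=2, x=3, y=3) fires B2->S, B1->T; hits B1=T, B2=S
test 5 (q=2, x=7, y=4) fires B2->E, B1->F, B4->S, B3->F, B5->T; hits B1=F, B2=E, B3=F, B4=S, B5=T
test 6 (q=4, x=4, y=3) fires B2->E, B1->F, B4->E, B3->T; hits B1=F, B2=E, B3=T, B4=E
test 7 (q=3, x=5, y=0) fires B2->E, B1->T; hits B1=T, B2=E
union over all inputs: B1=T, B1=F, B2=S, B2=E, B3=T, B3=F, B4=S, B4=E, B5=T (9 outcomes)
every size-1 subset falls short of the 9 outcomes (best: 5/9)
every size-2 subset falls short of the 9 outcomes (best: 7/9)
at size 3, {1, 2, 6} reaches all 9 outcomes; every lexicographically earlier size-3 subset fails

Answer: 1, 2, 6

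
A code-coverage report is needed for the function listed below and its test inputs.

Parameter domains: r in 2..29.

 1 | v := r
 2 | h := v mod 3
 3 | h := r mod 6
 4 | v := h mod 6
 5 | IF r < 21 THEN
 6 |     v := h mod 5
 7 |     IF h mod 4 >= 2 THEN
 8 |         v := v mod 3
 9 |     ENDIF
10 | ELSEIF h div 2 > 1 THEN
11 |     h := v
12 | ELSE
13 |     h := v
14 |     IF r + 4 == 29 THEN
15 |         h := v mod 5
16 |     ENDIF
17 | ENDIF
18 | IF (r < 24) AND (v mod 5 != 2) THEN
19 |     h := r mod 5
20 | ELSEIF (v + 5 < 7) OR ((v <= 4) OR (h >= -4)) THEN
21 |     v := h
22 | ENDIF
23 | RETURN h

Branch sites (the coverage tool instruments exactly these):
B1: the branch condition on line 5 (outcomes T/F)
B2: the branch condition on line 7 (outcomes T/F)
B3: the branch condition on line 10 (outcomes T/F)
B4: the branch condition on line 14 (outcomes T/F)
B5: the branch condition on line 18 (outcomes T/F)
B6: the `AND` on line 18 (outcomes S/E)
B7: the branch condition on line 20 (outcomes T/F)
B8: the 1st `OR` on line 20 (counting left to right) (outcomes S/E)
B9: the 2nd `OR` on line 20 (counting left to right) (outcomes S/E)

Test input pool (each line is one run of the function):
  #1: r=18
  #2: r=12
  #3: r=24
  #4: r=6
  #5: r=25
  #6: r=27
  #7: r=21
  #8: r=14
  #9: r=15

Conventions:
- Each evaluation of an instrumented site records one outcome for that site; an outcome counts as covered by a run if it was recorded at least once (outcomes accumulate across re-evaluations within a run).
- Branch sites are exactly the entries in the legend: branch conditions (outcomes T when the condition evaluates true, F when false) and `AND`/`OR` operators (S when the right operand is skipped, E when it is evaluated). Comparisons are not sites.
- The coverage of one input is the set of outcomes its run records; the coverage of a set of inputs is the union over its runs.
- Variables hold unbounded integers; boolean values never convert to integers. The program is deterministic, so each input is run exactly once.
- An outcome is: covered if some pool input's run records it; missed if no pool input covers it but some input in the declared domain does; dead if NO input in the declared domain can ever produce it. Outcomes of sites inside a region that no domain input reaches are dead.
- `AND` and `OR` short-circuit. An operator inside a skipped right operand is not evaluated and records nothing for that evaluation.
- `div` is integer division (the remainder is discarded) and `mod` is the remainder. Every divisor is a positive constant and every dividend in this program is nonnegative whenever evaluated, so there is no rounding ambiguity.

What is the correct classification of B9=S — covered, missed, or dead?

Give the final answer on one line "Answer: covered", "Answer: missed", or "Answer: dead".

B9=S is recorded by pool input(s) 6, 8 -> covered

Answer: covered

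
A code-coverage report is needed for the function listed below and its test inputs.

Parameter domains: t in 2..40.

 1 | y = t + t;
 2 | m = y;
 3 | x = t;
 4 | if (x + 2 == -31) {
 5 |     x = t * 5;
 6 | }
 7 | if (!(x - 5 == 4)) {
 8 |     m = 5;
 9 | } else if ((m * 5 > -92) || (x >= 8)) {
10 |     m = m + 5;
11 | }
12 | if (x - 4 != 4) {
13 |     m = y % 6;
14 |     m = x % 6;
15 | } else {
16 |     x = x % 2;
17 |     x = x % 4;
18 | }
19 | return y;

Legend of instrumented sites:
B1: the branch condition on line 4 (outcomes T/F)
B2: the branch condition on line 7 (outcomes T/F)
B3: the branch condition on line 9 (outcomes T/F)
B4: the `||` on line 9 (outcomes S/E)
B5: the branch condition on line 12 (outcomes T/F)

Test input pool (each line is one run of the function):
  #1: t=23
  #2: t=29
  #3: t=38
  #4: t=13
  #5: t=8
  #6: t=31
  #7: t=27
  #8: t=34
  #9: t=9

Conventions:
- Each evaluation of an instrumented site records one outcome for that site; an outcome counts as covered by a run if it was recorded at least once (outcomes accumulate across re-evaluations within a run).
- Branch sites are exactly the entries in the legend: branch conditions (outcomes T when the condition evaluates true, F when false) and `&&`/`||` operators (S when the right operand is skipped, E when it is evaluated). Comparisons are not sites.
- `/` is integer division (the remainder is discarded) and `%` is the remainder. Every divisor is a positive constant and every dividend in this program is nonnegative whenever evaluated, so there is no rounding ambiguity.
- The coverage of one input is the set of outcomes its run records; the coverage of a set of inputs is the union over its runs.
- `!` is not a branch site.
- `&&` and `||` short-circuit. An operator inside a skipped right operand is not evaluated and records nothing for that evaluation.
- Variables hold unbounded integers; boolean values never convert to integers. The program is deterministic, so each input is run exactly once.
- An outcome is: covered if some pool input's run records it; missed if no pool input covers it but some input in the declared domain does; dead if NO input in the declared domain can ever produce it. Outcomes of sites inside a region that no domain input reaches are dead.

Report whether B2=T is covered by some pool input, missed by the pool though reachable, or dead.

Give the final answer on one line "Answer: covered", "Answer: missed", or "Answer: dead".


B2=T is recorded by pool input(s) 1, 2, 3, 4, 5, 6, 7, 8 -> covered
Answer: covered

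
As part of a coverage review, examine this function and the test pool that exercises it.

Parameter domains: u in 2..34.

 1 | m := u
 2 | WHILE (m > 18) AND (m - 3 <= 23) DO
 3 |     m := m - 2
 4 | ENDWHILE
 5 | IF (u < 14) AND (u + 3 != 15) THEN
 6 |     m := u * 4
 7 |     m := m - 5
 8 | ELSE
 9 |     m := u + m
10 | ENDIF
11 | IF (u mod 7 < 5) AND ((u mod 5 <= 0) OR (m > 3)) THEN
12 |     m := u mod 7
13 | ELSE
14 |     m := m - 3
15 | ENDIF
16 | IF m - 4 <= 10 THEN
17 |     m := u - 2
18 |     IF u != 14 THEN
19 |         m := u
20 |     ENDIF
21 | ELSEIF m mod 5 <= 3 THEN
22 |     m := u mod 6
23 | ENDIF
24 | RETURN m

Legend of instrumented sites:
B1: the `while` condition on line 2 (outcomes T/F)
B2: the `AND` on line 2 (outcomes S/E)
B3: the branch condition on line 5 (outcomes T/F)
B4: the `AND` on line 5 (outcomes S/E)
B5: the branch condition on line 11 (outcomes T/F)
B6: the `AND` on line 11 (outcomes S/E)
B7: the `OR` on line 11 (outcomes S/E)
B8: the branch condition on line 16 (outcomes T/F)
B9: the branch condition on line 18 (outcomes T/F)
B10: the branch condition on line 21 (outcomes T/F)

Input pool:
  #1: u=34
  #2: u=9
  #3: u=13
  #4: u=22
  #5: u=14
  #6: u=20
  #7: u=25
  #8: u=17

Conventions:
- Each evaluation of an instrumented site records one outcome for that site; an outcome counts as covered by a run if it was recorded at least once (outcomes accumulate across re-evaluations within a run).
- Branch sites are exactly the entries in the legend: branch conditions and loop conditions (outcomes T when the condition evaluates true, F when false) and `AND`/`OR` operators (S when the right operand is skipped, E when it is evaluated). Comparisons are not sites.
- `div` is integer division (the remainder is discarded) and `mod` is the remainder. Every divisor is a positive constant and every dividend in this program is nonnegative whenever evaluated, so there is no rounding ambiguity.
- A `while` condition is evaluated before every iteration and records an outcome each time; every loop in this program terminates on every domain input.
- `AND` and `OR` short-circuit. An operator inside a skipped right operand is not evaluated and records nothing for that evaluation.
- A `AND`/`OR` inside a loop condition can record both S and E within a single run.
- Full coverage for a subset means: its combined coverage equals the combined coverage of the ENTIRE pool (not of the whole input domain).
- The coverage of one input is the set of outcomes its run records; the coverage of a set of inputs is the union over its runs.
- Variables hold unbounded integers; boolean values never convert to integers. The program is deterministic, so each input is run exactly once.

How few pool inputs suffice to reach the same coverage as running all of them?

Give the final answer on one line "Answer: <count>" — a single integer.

#1 (u=34) -> B2->E, B1->F, B4->S, B3->F, B6->S, B5->F, B8->F, B10->T; covered: B1=F, B2=E, B3=F, B4=S, B5=F, B6=S, B8=F, B10=T
#2 (u=9) -> B2->S, B1->F, B4->E, B3->T, B6->E, B7->E, B5->T, B8->T, B9->T; covered: B1=F, B2=S, B3=T, B4=E, B5=T, B6=E, B7=E, B8=T, B9=T
#3 (u=13) -> B2->S, B1->F, B4->E, B3->T, B6->S, B5->F, B8->F, B10->F; covered: B1=F, B2=S, B3=T, B4=E, B5=F, B6=S, B8=F, B10=F
#4 (u=22) -> B2->E, B1->T, B2->E, B1->T, B2->S, B1->F, B4->S, B3->F, B6->E, B7->E, B5->T, B8->T, B9->T; covered: B1=T, B1=F, B2=S, B2=E, B3=F, B4=S, B5=T, B6=E, B7=E, B8=T, B9=T
#5 (u=14) -> B2->S, B1->F, B4->S, B3->F, B6->E, B7->E, B5->T, B8->T, B9->F; covered: B1=F, B2=S, B3=F, B4=S, B5=T, B6=E, B7=E, B8=T, B9=F
#6 (u=20) -> B2->E, B1->T, B2->S, B1->F, B4->S, B3->F, B6->S, B5->F, B8->F, B10->T; covered: B1=T, B1=F, B2=S, B2=E, B3=F, B4=S, B5=F, B6=S, B8=F, B10=T
#7 (u=25) -> B2->E, B1->T, B2->E, B1->T, B2->E, B1->T, B2->E, B1->T, B2->S, B1->F, B4->S, B3->F, B6->E, B7->S, ...; covered: B1=T, B1=F, B2=S, B2=E, B3=F, B4=S, B5=T, B6=E, B7=S, B8=T, B9=T
#8 (u=17) -> B2->S, B1->F, B4->S, B3->F, B6->E, B7->E, B5->T, B8->T, B9->T; covered: B1=F, B2=S, B3=F, B4=S, B5=T, B6=E, B7=E, B8=T, B9=T
pool-wide coverage (20 outcomes): B1=T, B1=F, B2=S, B2=E, B3=T, B3=F, B4=S, B4=E, B5=T, B5=F, B6=S, B6=E, B7=S, B7=E, B8=T, B8=F, B9=T, B9=F, B10=T, B10=F
every size-1 subset falls short of the 20 outcomes (best: 11/20)
every size-2 subset falls short of the 20 outcomes (best: 17/20)
every size-3 subset falls short of the 20 outcomes (best: 19/20)
inputs {1, 3, 5, 7} (size 4) cover everything; no size-4 subset with a lexicographically smaller index list covers all 20

Answer: 4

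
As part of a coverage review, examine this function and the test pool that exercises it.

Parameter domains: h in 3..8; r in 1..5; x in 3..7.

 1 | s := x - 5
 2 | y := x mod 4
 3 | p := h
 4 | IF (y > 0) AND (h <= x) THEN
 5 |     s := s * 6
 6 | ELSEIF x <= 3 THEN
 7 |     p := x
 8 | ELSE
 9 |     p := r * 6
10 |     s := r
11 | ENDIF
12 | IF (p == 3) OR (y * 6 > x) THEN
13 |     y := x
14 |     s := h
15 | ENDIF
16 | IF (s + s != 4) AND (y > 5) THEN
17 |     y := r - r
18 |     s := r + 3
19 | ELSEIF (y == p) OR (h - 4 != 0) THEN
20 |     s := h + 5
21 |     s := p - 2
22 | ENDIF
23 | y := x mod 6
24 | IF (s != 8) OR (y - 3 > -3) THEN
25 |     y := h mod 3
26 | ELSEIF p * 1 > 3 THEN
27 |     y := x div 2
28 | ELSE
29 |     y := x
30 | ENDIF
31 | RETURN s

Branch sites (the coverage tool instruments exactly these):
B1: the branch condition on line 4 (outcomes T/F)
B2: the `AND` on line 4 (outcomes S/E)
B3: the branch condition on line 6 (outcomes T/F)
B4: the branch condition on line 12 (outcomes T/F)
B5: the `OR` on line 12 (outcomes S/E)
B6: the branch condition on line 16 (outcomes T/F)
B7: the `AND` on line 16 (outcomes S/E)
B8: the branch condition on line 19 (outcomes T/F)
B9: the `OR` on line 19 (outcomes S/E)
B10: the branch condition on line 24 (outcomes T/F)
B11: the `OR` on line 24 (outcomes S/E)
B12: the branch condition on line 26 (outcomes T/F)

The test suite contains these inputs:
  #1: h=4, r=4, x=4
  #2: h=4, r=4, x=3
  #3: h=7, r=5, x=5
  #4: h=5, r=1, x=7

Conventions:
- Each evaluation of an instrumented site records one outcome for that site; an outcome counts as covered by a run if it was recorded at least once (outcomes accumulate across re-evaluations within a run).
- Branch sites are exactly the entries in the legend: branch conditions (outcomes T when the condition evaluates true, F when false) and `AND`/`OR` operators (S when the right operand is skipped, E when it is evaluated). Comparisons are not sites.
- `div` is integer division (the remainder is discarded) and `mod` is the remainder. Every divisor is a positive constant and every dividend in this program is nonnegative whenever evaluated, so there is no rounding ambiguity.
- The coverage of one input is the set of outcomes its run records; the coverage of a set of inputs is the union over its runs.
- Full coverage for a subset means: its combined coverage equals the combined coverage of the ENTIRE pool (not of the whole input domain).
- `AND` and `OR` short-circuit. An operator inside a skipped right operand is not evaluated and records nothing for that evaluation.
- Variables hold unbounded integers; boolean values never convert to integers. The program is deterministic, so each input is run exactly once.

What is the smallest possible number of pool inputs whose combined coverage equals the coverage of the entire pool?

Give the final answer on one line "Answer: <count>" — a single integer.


test 1 (h=4, r=4, x=4) hits B1=F, B2=S, B3=F, B4=F, B5=E, B6=F, B7=E, B8=F, B9=E, B10=T, B11=S
test 2 (h=4, r=4, x=3) hits B1=F, B2=E, B3=T, B4=T, B5=S, B6=F, B7=E, B8=T, B9=S, B10=T, B11=S
test 3 (h=7, r=5, x=5) hits B1=F, B2=E, B3=F, B4=T, B5=E, B6=F, B7=E, B8=T, B9=E, B10=T, B11=S
test 4 (h=5, r=1, x=7) hits B1=T, B2=E, B4=T, B5=E, B6=T, B7=E, B10=T, B11=S
pool-wide coverage (19 outcomes): B1=T, B1=F, B2=S, B2=E, B3=T, B3=F, B4=T, B4=F, B5=S, B5=E, B6=T, B6=F, B7=E, B8=T, B8=F, B9=S, B9=E, B10=T, B11=S
no size-1 subset reaches all 19 outcomes (best union: 11/19)
no size-2 subset reaches all 19 outcomes (best union: 17/19)
size 3: inputs {1, 2, 4} cover all 19 outcomes, and no lexicographically smaller subset of this size does
Answer: 3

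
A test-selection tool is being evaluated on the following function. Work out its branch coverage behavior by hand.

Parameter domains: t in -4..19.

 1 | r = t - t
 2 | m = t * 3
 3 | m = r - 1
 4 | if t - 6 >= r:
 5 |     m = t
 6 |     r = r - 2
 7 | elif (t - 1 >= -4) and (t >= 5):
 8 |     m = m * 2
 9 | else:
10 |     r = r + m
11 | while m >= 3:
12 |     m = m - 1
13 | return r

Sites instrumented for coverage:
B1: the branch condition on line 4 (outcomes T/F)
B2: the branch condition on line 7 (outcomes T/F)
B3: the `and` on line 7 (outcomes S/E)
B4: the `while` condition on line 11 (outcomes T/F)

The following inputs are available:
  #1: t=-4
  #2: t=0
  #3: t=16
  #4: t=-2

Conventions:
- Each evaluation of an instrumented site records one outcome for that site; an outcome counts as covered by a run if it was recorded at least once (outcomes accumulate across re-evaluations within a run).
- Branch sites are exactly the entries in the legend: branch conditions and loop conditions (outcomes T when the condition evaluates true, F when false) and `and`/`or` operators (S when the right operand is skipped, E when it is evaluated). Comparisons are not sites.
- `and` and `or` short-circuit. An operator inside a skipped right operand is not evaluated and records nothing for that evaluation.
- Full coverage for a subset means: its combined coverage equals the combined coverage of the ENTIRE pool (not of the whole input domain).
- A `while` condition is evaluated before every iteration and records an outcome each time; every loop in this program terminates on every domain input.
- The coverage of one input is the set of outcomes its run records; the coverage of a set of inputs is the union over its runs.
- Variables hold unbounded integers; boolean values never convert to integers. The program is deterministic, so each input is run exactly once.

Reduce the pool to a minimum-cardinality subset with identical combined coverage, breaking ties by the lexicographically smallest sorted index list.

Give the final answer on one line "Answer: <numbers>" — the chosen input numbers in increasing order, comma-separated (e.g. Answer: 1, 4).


run #1 (t=-4) runs B1->F, B3->S, B2->F, B4->F; records B1=F, B2=F, B3=S, B4=F
run #2 (t=0) runs B1->F, B3->E, B2->F, B4->F; records B1=F, B2=F, B3=E, B4=F
run #3 (t=16) runs B1->T, B4->T, B4->T, B4->T, B4->T, B4->T, B4->T, B4->T, B4->T, B4->T, B4->T, B4->T, B4->T, B4->T, ...; records B1=T, B4=T, B4=F
run #4 (t=-2) runs B1->F, B3->E, B2->F, B4->F; records B1=F, B2=F, B3=E, B4=F
pool-wide coverage (7 outcomes): B1=T, B1=F, B2=F, B3=S, B3=E, B4=T, B4=F
size 1 is not enough: best union over all size-1 subsets is 4/7
size 2 is not enough: best union over all size-2 subsets is 6/7
the canonical winner is {1, 2, 3}: size 3, full 7-outcome coverage, earliest index list among size-3 covers
Answer: 1, 2, 3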